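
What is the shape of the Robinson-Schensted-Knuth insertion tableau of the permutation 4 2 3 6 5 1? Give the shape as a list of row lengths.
[3, 2, 1]

Row-insert each entry into an empty tableau.

After inserting 4: P = [[4]].
After inserting 2: P = [[2], [4]].
After inserting 3: P = [[2, 3], [4]].
After inserting 6: P = [[2, 3, 6], [4]].
After inserting 5: P = [[2, 3, 5], [4, 6]].
After inserting 1: P = [[1, 3, 5], [2, 6], [4]].

The final insertion tableau P = [[1, 3, 5], [2, 6], [4]] has shape [3, 2, 1].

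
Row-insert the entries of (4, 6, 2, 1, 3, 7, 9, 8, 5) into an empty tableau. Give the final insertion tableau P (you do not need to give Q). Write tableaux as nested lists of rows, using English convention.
P = [[1, 3, 5, 8], [2, 6, 7], [4, 9]]

Insert 4: appended to row 1. P = [[4]].
Insert 6: appended to row 1. P = [[4, 6]].
Insert 2: 2 bumps 4 from row 1; 4 starts row 2. P = [[2, 6], [4]].
Insert 1: 1 bumps 2 from row 1; 2 bumps 4 from row 2; 4 starts row 3. P = [[1, 6], [2], [4]].
Insert 3: 3 bumps 6 from row 1; 6 appends to row 2. P = [[1, 3], [2, 6], [4]].
Insert 7: appended to row 1. P = [[1, 3, 7], [2, 6], [4]].
Insert 9: appended to row 1. P = [[1, 3, 7, 9], [2, 6], [4]].
Insert 8: 8 bumps 9 from row 1; 9 appends to row 2. P = [[1, 3, 7, 8], [2, 6, 9], [4]].
Insert 5: 5 bumps 7 from row 1; 7 bumps 9 from row 2; 9 appends to row 3. P = [[1, 3, 5, 8], [2, 6, 7], [4, 9]].

So P = [[1, 3, 5, 8], [2, 6, 7], [4, 9]].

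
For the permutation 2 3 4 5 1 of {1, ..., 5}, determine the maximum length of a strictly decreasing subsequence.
2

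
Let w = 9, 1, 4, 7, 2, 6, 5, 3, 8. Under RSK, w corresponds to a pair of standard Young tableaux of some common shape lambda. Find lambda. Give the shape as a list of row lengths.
Row-insert each entry into an empty tableau.

After inserting 9: P = [[9]].
After inserting 1: P = [[1], [9]].
After inserting 4: P = [[1, 4], [9]].
After inserting 7: P = [[1, 4, 7], [9]].
After inserting 2: P = [[1, 2, 7], [4], [9]].
After inserting 6: P = [[1, 2, 6], [4, 7], [9]].
After inserting 5: P = [[1, 2, 5], [4, 6], [7], [9]].
After inserting 3: P = [[1, 2, 3], [4, 5], [6], [7], [9]].
After inserting 8: P = [[1, 2, 3, 8], [4, 5], [6], [7], [9]].

The final insertion tableau P = [[1, 2, 3, 8], [4, 5], [6], [7], [9]] has shape [4, 2, 1, 1, 1].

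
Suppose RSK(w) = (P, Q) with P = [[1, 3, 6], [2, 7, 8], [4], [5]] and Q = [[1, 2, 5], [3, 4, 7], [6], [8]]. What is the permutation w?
Reverse the RSK construction: for i from n down to 1, find the cell of Q containing i, remove the entry at that cell from P, and reverse-bump it up through P; the value ejected from row 1 is w(i).

Step i=8: Q has 8 at row 4, column 1; remove 5 from row 4 of P and reverse-bump: 5 enters row 3 and ejects 4; 4 enters row 2 and ejects 2; 2 enters row 1 and ejects 1. So w(8) = 1. P is now [[2, 3, 6], [4, 7, 8], [5]].
Step i=7: Q has 7 at row 2, column 3; remove 8 from row 2 of P and reverse-bump: 8 enters row 1 and ejects 6. So w(7) = 6. P is now [[2, 3, 8], [4, 7], [5]].
Step i=6: Q has 6 at row 3, column 1; remove 5 from row 3 of P and reverse-bump: 5 enters row 2 and ejects 4; 4 enters row 1 and ejects 3. So w(6) = 3. P is now [[2, 4, 8], [5, 7]].
Step i=5: Q has 5 at row 1, column 3; remove that cell from P, ejecting 8. So w(5) = 8. P is now [[2, 4], [5, 7]].
Step i=4: Q has 4 at row 2, column 2; remove 7 from row 2 of P and reverse-bump: 7 enters row 1 and ejects 4. So w(4) = 4. P is now [[2, 7], [5]].
Step i=3: Q has 3 at row 2, column 1; remove 5 from row 2 of P and reverse-bump: 5 enters row 1 and ejects 2. So w(3) = 2. P is now [[5, 7]].
Step i=2: Q has 2 at row 1, column 2; remove that cell from P, ejecting 7. So w(2) = 7. P is now [[5]].
Step i=1: Q has 1 at row 1, column 1; remove that cell from P, ejecting 5. So w(1) = 5. P is now [].

So w = 5 7 2 4 8 3 6 1.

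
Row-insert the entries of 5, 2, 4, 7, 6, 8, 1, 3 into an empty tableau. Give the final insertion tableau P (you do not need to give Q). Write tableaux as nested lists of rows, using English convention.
After inserting 5: P = [[5]].
After inserting 2: P = [[2], [5]].
After inserting 4: P = [[2, 4], [5]].
After inserting 7: P = [[2, 4, 7], [5]].
After inserting 6: P = [[2, 4, 6], [5, 7]].
After inserting 8: P = [[2, 4, 6, 8], [5, 7]].
After inserting 1: P = [[1, 4, 6, 8], [2, 7], [5]].
After inserting 3: P = [[1, 3, 6, 8], [2, 4], [5, 7]].

So P = [[1, 3, 6, 8], [2, 4], [5, 7]].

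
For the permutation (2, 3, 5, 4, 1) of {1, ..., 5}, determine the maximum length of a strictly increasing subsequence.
3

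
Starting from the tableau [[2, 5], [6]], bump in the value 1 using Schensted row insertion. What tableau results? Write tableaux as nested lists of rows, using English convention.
[[1, 5], [2], [6]]

In row 1, 1 replaces 2 (the leftmost entry greater than 1); 2 is bumped to row 2. In row 2, 2 replaces 6 (the leftmost entry greater than 2); 6 is bumped to row 3. 6 starts a new row 3. The new tableau is [[1, 5], [2], [6]].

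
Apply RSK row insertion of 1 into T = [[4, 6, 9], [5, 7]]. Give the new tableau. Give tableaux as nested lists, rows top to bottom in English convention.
In row 1, 1 replaces 4 (the leftmost entry greater than 1); 4 is bumped to row 2. In row 2, 4 replaces 5 (the leftmost entry greater than 4); 5 is bumped to row 3. 5 starts a new row 3. The new tableau is [[1, 6, 9], [4, 7], [5]].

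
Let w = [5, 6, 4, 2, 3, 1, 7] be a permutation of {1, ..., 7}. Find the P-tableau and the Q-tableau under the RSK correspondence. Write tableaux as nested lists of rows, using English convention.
P = [[1, 3, 7], [2, 6], [4], [5]], Q = [[1, 2, 7], [3, 5], [4], [6]]

Insert each entry of the permutation into P by Schensted row insertion, recording in Q the position of each new cell.

Insert 5: appended to row 1. P = [[5]].
Insert 6: appended to row 1. P = [[5, 6]].
Insert 4: 4 bumps 5 from row 1; 5 starts row 2. P = [[4, 6], [5]].
Insert 2: 2 bumps 4 from row 1; 4 bumps 5 from row 2; 5 starts row 3. P = [[2, 6], [4], [5]].
Insert 3: 3 bumps 6 from row 1; 6 appends to row 2. P = [[2, 3], [4, 6], [5]].
Insert 1: 1 bumps 2 from row 1; 2 bumps 4 from row 2; 4 bumps 5 from row 3; 5 starts row 4. P = [[1, 3], [2, 6], [4], [5]].
Insert 7: appended to row 1. P = [[1, 3, 7], [2, 6], [4], [5]].

So P = [[1, 3, 7], [2, 6], [4], [5]], Q = [[1, 2, 7], [3, 5], [4], [6]].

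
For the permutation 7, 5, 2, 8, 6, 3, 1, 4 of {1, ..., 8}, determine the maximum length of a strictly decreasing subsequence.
4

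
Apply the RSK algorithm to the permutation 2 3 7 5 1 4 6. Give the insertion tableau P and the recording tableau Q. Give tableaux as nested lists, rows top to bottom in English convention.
Insert each entry of the permutation into P by Schensted row insertion, recording in Q the position of each new cell.

Insert 2: appended to row 1. P = [[2]], Q = [[1]].
Insert 3: appended to row 1. P = [[2, 3]], Q = [[1, 2]].
Insert 7: appended to row 1. P = [[2, 3, 7]], Q = [[1, 2, 3]].
Insert 5: 5 bumps 7 from row 1; 7 starts row 2. P = [[2, 3, 5], [7]], Q = [[1, 2, 3], [4]].
Insert 1: 1 bumps 2 from row 1; 2 bumps 7 from row 2; 7 starts row 3. P = [[1, 3, 5], [2], [7]], Q = [[1, 2, 3], [4], [5]].
Insert 4: 4 bumps 5 from row 1; 5 appends to row 2. P = [[1, 3, 4], [2, 5], [7]], Q = [[1, 2, 3], [4, 6], [5]].
Insert 6: appended to row 1. P = [[1, 3, 4, 6], [2, 5], [7]], Q = [[1, 2, 3, 7], [4, 6], [5]].

So P = [[1, 3, 4, 6], [2, 5], [7]], Q = [[1, 2, 3, 7], [4, 6], [5]].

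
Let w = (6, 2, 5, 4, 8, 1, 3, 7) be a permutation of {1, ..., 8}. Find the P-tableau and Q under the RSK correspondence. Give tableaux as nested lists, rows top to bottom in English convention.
P = [[1, 3, 7], [2, 4, 8], [5], [6]], Q = [[1, 3, 5], [2, 7, 8], [4], [6]]

Insert each entry of the permutation into P by Schensted row insertion, recording in Q the position of each new cell.

Insert 6: appended to row 1. P = [[6]].
Insert 2: 2 bumps 6 from row 1; 6 starts row 2. P = [[2], [6]].
Insert 5: appended to row 1. P = [[2, 5], [6]].
Insert 4: 4 bumps 5 from row 1; 5 bumps 6 from row 2; 6 starts row 3. P = [[2, 4], [5], [6]].
Insert 8: appended to row 1. P = [[2, 4, 8], [5], [6]].
Insert 1: 1 bumps 2 from row 1; 2 bumps 5 from row 2; 5 bumps 6 from row 3; 6 starts row 4. P = [[1, 4, 8], [2], [5], [6]].
Insert 3: 3 bumps 4 from row 1; 4 appends to row 2. P = [[1, 3, 8], [2, 4], [5], [6]].
Insert 7: 7 bumps 8 from row 1; 8 appends to row 2. P = [[1, 3, 7], [2, 4, 8], [5], [6]].

So P = [[1, 3, 7], [2, 4, 8], [5], [6]], Q = [[1, 3, 5], [2, 7, 8], [4], [6]].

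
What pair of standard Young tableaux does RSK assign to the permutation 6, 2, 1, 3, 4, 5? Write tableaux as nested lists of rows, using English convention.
Insert each entry of the permutation into P by Schensted row insertion, recording in Q the position of each new cell.

Insert 6: appended to row 1. P = [[6]], Q = [[1]].
Insert 2: 2 bumps 6 from row 1; 6 starts row 2. P = [[2], [6]], Q = [[1], [2]].
Insert 1: 1 bumps 2 from row 1; 2 bumps 6 from row 2; 6 starts row 3. P = [[1], [2], [6]], Q = [[1], [2], [3]].
Insert 3: appended to row 1. P = [[1, 3], [2], [6]], Q = [[1, 4], [2], [3]].
Insert 4: appended to row 1. P = [[1, 3, 4], [2], [6]], Q = [[1, 4, 5], [2], [3]].
Insert 5: appended to row 1. P = [[1, 3, 4, 5], [2], [6]], Q = [[1, 4, 5, 6], [2], [3]].

So P = [[1, 3, 4, 5], [2], [6]], Q = [[1, 4, 5, 6], [2], [3]].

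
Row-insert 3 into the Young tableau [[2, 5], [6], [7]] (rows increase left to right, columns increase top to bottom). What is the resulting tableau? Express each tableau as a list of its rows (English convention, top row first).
In row 1, 3 replaces 5 (the leftmost entry greater than 3); 5 is bumped to row 2. In row 2, 5 replaces 6 (the leftmost entry greater than 5); 6 is bumped to row 3. In row 3, 6 replaces 7 (the leftmost entry greater than 6); 7 is bumped to row 4. 7 starts a new row 4. The new tableau is [[2, 3], [5], [6], [7]].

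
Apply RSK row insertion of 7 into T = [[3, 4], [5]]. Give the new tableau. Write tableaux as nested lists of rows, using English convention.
[[3, 4, 7], [5]]

7 is larger than every entry of row 1, so it is appended to row 1. The new tableau is [[3, 4, 7], [5]].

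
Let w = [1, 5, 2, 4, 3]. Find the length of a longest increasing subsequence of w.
3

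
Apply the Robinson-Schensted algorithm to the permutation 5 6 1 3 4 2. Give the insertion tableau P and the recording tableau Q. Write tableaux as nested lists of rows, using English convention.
Insert each entry of the permutation into P by Schensted row insertion, recording in Q the position of each new cell.

Insert 5: appended to row 1. P = [[5]], Q = [[1]].
Insert 6: appended to row 1. P = [[5, 6]], Q = [[1, 2]].
Insert 1: 1 bumps 5 from row 1; 5 starts row 2. P = [[1, 6], [5]], Q = [[1, 2], [3]].
Insert 3: 3 bumps 6 from row 1; 6 appends to row 2. P = [[1, 3], [5, 6]], Q = [[1, 2], [3, 4]].
Insert 4: appended to row 1. P = [[1, 3, 4], [5, 6]], Q = [[1, 2, 5], [3, 4]].
Insert 2: 2 bumps 3 from row 1; 3 bumps 5 from row 2; 5 starts row 3. P = [[1, 2, 4], [3, 6], [5]], Q = [[1, 2, 5], [3, 4], [6]].

So P = [[1, 2, 4], [3, 6], [5]], Q = [[1, 2, 5], [3, 4], [6]].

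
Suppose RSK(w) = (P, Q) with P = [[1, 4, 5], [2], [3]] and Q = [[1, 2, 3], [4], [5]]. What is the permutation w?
Reverse the RSK construction: for i from n down to 1, find the cell of Q containing i, remove the entry at that cell from P, and reverse-bump it up through P; the value ejected from row 1 is w(i).

Step i=5: Q has 5 at row 3, column 1; remove 3 from row 3 of P and reverse-bump: 3 enters row 2 and ejects 2; 2 enters row 1 and ejects 1. So w(5) = 1. P is now [[2, 4, 5], [3]].
Step i=4: Q has 4 at row 2, column 1; remove 3 from row 2 of P and reverse-bump: 3 enters row 1 and ejects 2. So w(4) = 2. P is now [[3, 4, 5]].
Step i=3: Q has 3 at row 1, column 3; remove that cell from P, ejecting 5. So w(3) = 5. P is now [[3, 4]].
Step i=2: Q has 2 at row 1, column 2; remove that cell from P, ejecting 4. So w(2) = 4. P is now [[3]].
Step i=1: Q has 1 at row 1, column 1; remove that cell from P, ejecting 3. So w(1) = 3. P is now [].

So w = 3 4 5 2 1.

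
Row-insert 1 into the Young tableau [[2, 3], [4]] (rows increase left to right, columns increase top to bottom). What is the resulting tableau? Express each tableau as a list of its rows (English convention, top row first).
In row 1, 1 replaces 2 (the leftmost entry greater than 1); 2 is bumped to row 2. In row 2, 2 replaces 4 (the leftmost entry greater than 2); 4 is bumped to row 3. 4 starts a new row 3. The new tableau is [[1, 3], [2], [4]].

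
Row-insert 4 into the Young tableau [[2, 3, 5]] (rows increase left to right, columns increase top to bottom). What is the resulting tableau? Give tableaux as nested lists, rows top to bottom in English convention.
In row 1, 4 replaces 5 (the leftmost entry greater than 4); 5 is bumped to row 2. 5 starts a new row 2. The new tableau is [[2, 3, 4], [5]].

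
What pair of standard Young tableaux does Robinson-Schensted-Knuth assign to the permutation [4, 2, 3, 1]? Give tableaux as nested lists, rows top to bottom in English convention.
P = [[1, 3], [2], [4]], Q = [[1, 3], [2], [4]]

Insert each entry of the permutation into P by Schensted row insertion, recording in Q the position of each new cell.

Insert 4: appended to row 1. P = [[4]].
Insert 2: 2 bumps 4 from row 1; 4 starts row 2. P = [[2], [4]].
Insert 3: appended to row 1. P = [[2, 3], [4]].
Insert 1: 1 bumps 2 from row 1; 2 bumps 4 from row 2; 4 starts row 3. P = [[1, 3], [2], [4]].

So P = [[1, 3], [2], [4]], Q = [[1, 3], [2], [4]].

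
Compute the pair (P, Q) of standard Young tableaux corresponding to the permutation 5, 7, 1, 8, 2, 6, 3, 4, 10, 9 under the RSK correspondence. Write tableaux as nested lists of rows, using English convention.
P = [[1, 2, 3, 4, 9], [5, 6, 8, 10], [7]], Q = [[1, 2, 4, 8, 9], [3, 5, 6, 10], [7]]

Insert each entry of the permutation into P by Schensted row insertion, recording in Q the position of each new cell.

Insert 5: appended to row 1. P = [[5]], Q = [[1]].
Insert 7: appended to row 1. P = [[5, 7]], Q = [[1, 2]].
Insert 1: 1 bumps 5 from row 1; 5 starts row 2. P = [[1, 7], [5]], Q = [[1, 2], [3]].
Insert 8: appended to row 1. P = [[1, 7, 8], [5]], Q = [[1, 2, 4], [3]].
Insert 2: 2 bumps 7 from row 1; 7 appends to row 2. P = [[1, 2, 8], [5, 7]], Q = [[1, 2, 4], [3, 5]].
Insert 6: 6 bumps 8 from row 1; 8 appends to row 2. P = [[1, 2, 6], [5, 7, 8]], Q = [[1, 2, 4], [3, 5, 6]].
Insert 3: 3 bumps 6 from row 1; 6 bumps 7 from row 2; 7 starts row 3. P = [[1, 2, 3], [5, 6, 8], [7]], Q = [[1, 2, 4], [3, 5, 6], [7]].
Insert 4: appended to row 1. P = [[1, 2, 3, 4], [5, 6, 8], [7]], Q = [[1, 2, 4, 8], [3, 5, 6], [7]].
Insert 10: appended to row 1. P = [[1, 2, 3, 4, 10], [5, 6, 8], [7]], Q = [[1, 2, 4, 8, 9], [3, 5, 6], [7]].
Insert 9: 9 bumps 10 from row 1; 10 appends to row 2. P = [[1, 2, 3, 4, 9], [5, 6, 8, 10], [7]], Q = [[1, 2, 4, 8, 9], [3, 5, 6, 10], [7]].

So P = [[1, 2, 3, 4, 9], [5, 6, 8, 10], [7]], Q = [[1, 2, 4, 8, 9], [3, 5, 6, 10], [7]].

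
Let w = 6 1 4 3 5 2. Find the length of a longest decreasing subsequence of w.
4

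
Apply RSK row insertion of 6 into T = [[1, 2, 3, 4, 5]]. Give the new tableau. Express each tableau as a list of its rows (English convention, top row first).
6 is larger than every entry of row 1, so it is appended to row 1. The new tableau is [[1, 2, 3, 4, 5, 6]].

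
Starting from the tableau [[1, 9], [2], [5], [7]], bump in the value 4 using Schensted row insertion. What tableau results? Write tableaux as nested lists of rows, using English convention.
In row 1, 4 replaces 9 (the leftmost entry greater than 4); 9 is bumped to row 2. 9 is appended to row 2. The new tableau is [[1, 4], [2, 9], [5], [7]].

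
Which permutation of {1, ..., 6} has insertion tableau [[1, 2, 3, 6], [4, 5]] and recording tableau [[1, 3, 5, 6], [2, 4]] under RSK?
4 1 5 2 3 6

Reverse the RSK construction: for i from n down to 1, find the cell of Q containing i, remove the entry at that cell from P, and reverse-bump it up through P; the value ejected from row 1 is w(i).

Step i=6: Q has 6 at row 1, column 4; remove that cell from P, ejecting 6. So w(6) = 6. P is now [[1, 2, 3], [4, 5]].
Step i=5: Q has 5 at row 1, column 3; remove that cell from P, ejecting 3. So w(5) = 3. P is now [[1, 2], [4, 5]].
Step i=4: Q has 4 at row 2, column 2; remove 5 from row 2 of P and reverse-bump: 5 enters row 1 and ejects 2. So w(4) = 2. P is now [[1, 5], [4]].
Step i=3: Q has 3 at row 1, column 2; remove that cell from P, ejecting 5. So w(3) = 5. P is now [[1], [4]].
Step i=2: Q has 2 at row 2, column 1; remove 4 from row 2 of P and reverse-bump: 4 enters row 1 and ejects 1. So w(2) = 1. P is now [[4]].
Step i=1: Q has 1 at row 1, column 1; remove that cell from P, ejecting 4. So w(1) = 4. P is now [].

So w = 4 1 5 2 3 6.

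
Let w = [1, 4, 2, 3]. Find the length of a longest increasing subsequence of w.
3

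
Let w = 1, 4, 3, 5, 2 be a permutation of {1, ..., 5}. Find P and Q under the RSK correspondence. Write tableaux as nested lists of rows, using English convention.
Insert each entry of the permutation into P by Schensted row insertion, recording in Q the position of each new cell.

Insert 1: appended to row 1. P = [[1]].
Insert 4: appended to row 1. P = [[1, 4]].
Insert 3: 3 bumps 4 from row 1; 4 starts row 2. P = [[1, 3], [4]].
Insert 5: appended to row 1. P = [[1, 3, 5], [4]].
Insert 2: 2 bumps 3 from row 1; 3 bumps 4 from row 2; 4 starts row 3. P = [[1, 2, 5], [3], [4]].

So P = [[1, 2, 5], [3], [4]], Q = [[1, 2, 4], [3], [5]].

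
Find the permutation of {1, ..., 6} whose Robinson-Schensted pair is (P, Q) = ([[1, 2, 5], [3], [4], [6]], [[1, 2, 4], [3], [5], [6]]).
Reverse the RSK construction: for i from n down to 1, find the cell of Q containing i, remove the entry at that cell from P, and reverse-bump it up through P; the value ejected from row 1 is w(i).

Step i=6: Q has 6 at row 4, column 1; remove 6 from row 4 of P and reverse-bump: 6 enters row 3 and ejects 4; 4 enters row 2 and ejects 3; 3 enters row 1 and ejects 2. So w(6) = 2. P is now [[1, 3, 5], [4], [6]].
Step i=5: Q has 5 at row 3, column 1; remove 6 from row 3 of P and reverse-bump: 6 enters row 2 and ejects 4; 4 enters row 1 and ejects 3. So w(5) = 3. P is now [[1, 4, 5], [6]].
Step i=4: Q has 4 at row 1, column 3; remove that cell from P, ejecting 5. So w(4) = 5. P is now [[1, 4], [6]].
Step i=3: Q has 3 at row 2, column 1; remove 6 from row 2 of P and reverse-bump: 6 enters row 1 and ejects 4. So w(3) = 4. P is now [[1, 6]].
Step i=2: Q has 2 at row 1, column 2; remove that cell from P, ejecting 6. So w(2) = 6. P is now [[1]].
Step i=1: Q has 1 at row 1, column 1; remove that cell from P, ejecting 1. So w(1) = 1. P is now [].

So w = 1 6 4 5 3 2.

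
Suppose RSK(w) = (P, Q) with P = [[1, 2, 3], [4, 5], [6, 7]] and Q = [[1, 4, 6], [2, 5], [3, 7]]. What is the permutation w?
6 4 1 7 2 5 3

Reverse the RSK construction: for i from n down to 1, find the cell of Q containing i, remove the entry at that cell from P, and reverse-bump it up through P; the value ejected from row 1 is w(i).

Step i=7: Q has 7 at row 3, column 2; remove 7 from row 3 of P and reverse-bump: 7 enters row 2 and ejects 5; 5 enters row 1 and ejects 3. So w(7) = 3. P is now [[1, 2, 5], [4, 7], [6]].
Step i=6: Q has 6 at row 1, column 3; remove that cell from P, ejecting 5. So w(6) = 5. P is now [[1, 2], [4, 7], [6]].
Step i=5: Q has 5 at row 2, column 2; remove 7 from row 2 of P and reverse-bump: 7 enters row 1 and ejects 2. So w(5) = 2. P is now [[1, 7], [4], [6]].
Step i=4: Q has 4 at row 1, column 2; remove that cell from P, ejecting 7. So w(4) = 7. P is now [[1], [4], [6]].
Step i=3: Q has 3 at row 3, column 1; remove 6 from row 3 of P and reverse-bump: 6 enters row 2 and ejects 4; 4 enters row 1 and ejects 1. So w(3) = 1. P is now [[4], [6]].
Step i=2: Q has 2 at row 2, column 1; remove 6 from row 2 of P and reverse-bump: 6 enters row 1 and ejects 4. So w(2) = 4. P is now [[6]].
Step i=1: Q has 1 at row 1, column 1; remove that cell from P, ejecting 6. So w(1) = 6. P is now [].

So w = 6 4 1 7 2 5 3.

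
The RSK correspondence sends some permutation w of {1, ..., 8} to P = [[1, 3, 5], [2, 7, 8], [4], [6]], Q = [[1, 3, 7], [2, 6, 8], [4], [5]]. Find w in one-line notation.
6 4 7 2 1 3 8 5

Reverse the RSK construction: for i from n down to 1, find the cell of Q containing i, remove the entry at that cell from P, and reverse-bump it up through P; the value ejected from row 1 is w(i).

Step i=8: Q has 8 at row 2, column 3; remove 8 from row 2 of P and reverse-bump: 8 enters row 1 and ejects 5. So w(8) = 5. P is now [[1, 3, 8], [2, 7], [4], [6]].
Step i=7: Q has 7 at row 1, column 3; remove that cell from P, ejecting 8. So w(7) = 8. P is now [[1, 3], [2, 7], [4], [6]].
Step i=6: Q has 6 at row 2, column 2; remove 7 from row 2 of P and reverse-bump: 7 enters row 1 and ejects 3. So w(6) = 3. P is now [[1, 7], [2], [4], [6]].
Step i=5: Q has 5 at row 4, column 1; remove 6 from row 4 of P and reverse-bump: 6 enters row 3 and ejects 4; 4 enters row 2 and ejects 2; 2 enters row 1 and ejects 1. So w(5) = 1. P is now [[2, 7], [4], [6]].
Step i=4: Q has 4 at row 3, column 1; remove 6 from row 3 of P and reverse-bump: 6 enters row 2 and ejects 4; 4 enters row 1 and ejects 2. So w(4) = 2. P is now [[4, 7], [6]].
Step i=3: Q has 3 at row 1, column 2; remove that cell from P, ejecting 7. So w(3) = 7. P is now [[4], [6]].
Step i=2: Q has 2 at row 2, column 1; remove 6 from row 2 of P and reverse-bump: 6 enters row 1 and ejects 4. So w(2) = 4. P is now [[6]].
Step i=1: Q has 1 at row 1, column 1; remove that cell from P, ejecting 6. So w(1) = 6. P is now [].

So w = 6 4 7 2 1 3 8 5.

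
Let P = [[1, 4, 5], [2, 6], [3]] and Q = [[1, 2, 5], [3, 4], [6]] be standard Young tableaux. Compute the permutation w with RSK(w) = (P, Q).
Reverse the RSK construction: for i from n down to 1, find the cell of Q containing i, remove the entry at that cell from P, and reverse-bump it up through P; the value ejected from row 1 is w(i).

Step i=6: Q has 6 at row 3, column 1; remove 3 from row 3 of P and reverse-bump: 3 enters row 2 and ejects 2; 2 enters row 1 and ejects 1. So w(6) = 1. P is now [[2, 4, 5], [3, 6]].
Step i=5: Q has 5 at row 1, column 3; remove that cell from P, ejecting 5. So w(5) = 5. P is now [[2, 4], [3, 6]].
Step i=4: Q has 4 at row 2, column 2; remove 6 from row 2 of P and reverse-bump: 6 enters row 1 and ejects 4. So w(4) = 4. P is now [[2, 6], [3]].
Step i=3: Q has 3 at row 2, column 1; remove 3 from row 2 of P and reverse-bump: 3 enters row 1 and ejects 2. So w(3) = 2. P is now [[3, 6]].
Step i=2: Q has 2 at row 1, column 2; remove that cell from P, ejecting 6. So w(2) = 6. P is now [[3]].
Step i=1: Q has 1 at row 1, column 1; remove that cell from P, ejecting 3. So w(1) = 3. P is now [].

So w = 3 6 2 4 5 1.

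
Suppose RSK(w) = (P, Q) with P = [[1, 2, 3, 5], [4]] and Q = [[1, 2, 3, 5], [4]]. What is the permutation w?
Reverse the RSK construction: for i from n down to 1, find the cell of Q containing i, remove the entry at that cell from P, and reverse-bump it up through P; the value ejected from row 1 is w(i).

Step i=5: Q has 5 at row 1, column 4; remove that cell from P, ejecting 5. So w(5) = 5. P is now [[1, 2, 3], [4]].
Step i=4: Q has 4 at row 2, column 1; remove 4 from row 2 of P and reverse-bump: 4 enters row 1 and ejects 3. So w(4) = 3. P is now [[1, 2, 4]].
Step i=3: Q has 3 at row 1, column 3; remove that cell from P, ejecting 4. So w(3) = 4. P is now [[1, 2]].
Step i=2: Q has 2 at row 1, column 2; remove that cell from P, ejecting 2. So w(2) = 2. P is now [[1]].
Step i=1: Q has 1 at row 1, column 1; remove that cell from P, ejecting 1. So w(1) = 1. P is now [].

So w = 1 2 4 3 5.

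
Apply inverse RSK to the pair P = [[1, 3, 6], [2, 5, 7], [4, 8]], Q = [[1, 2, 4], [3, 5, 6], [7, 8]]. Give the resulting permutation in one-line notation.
4 5 2 8 3 7 1 6

Reverse the RSK construction: for i from n down to 1, find the cell of Q containing i, remove the entry at that cell from P, and reverse-bump it up through P; the value ejected from row 1 is w(i).

Step i=8: Q has 8 at row 3, column 2; remove 8 from row 3 of P and reverse-bump: 8 enters row 2 and ejects 7; 7 enters row 1 and ejects 6. So w(8) = 6. P is now [[1, 3, 7], [2, 5, 8], [4]].
Step i=7: Q has 7 at row 3, column 1; remove 4 from row 3 of P and reverse-bump: 4 enters row 2 and ejects 2; 2 enters row 1 and ejects 1. So w(7) = 1. P is now [[2, 3, 7], [4, 5, 8]].
Step i=6: Q has 6 at row 2, column 3; remove 8 from row 2 of P and reverse-bump: 8 enters row 1 and ejects 7. So w(6) = 7. P is now [[2, 3, 8], [4, 5]].
Step i=5: Q has 5 at row 2, column 2; remove 5 from row 2 of P and reverse-bump: 5 enters row 1 and ejects 3. So w(5) = 3. P is now [[2, 5, 8], [4]].
Step i=4: Q has 4 at row 1, column 3; remove that cell from P, ejecting 8. So w(4) = 8. P is now [[2, 5], [4]].
Step i=3: Q has 3 at row 2, column 1; remove 4 from row 2 of P and reverse-bump: 4 enters row 1 and ejects 2. So w(3) = 2. P is now [[4, 5]].
Step i=2: Q has 2 at row 1, column 2; remove that cell from P, ejecting 5. So w(2) = 5. P is now [[4]].
Step i=1: Q has 1 at row 1, column 1; remove that cell from P, ejecting 4. So w(1) = 4. P is now [].

So w = 4 5 2 8 3 7 1 6.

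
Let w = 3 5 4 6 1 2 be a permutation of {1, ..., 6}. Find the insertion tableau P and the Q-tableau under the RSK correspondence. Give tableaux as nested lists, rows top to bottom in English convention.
Insert each entry of the permutation into P by Schensted row insertion, recording in Q the position of each new cell.

Insert 3: appended to row 1. P = [[3]].
Insert 5: appended to row 1. P = [[3, 5]].
Insert 4: 4 bumps 5 from row 1; 5 starts row 2. P = [[3, 4], [5]].
Insert 6: appended to row 1. P = [[3, 4, 6], [5]].
Insert 1: 1 bumps 3 from row 1; 3 bumps 5 from row 2; 5 starts row 3. P = [[1, 4, 6], [3], [5]].
Insert 2: 2 bumps 4 from row 1; 4 appends to row 2. P = [[1, 2, 6], [3, 4], [5]].

So P = [[1, 2, 6], [3, 4], [5]], Q = [[1, 2, 4], [3, 6], [5]].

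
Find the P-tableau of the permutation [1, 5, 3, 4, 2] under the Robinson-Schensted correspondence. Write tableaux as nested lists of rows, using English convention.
P = [[1, 2, 4], [3], [5]]

Insert 1: appended to row 1. P = [[1]].
Insert 5: appended to row 1. P = [[1, 5]].
Insert 3: 3 bumps 5 from row 1; 5 starts row 2. P = [[1, 3], [5]].
Insert 4: appended to row 1. P = [[1, 3, 4], [5]].
Insert 2: 2 bumps 3 from row 1; 3 bumps 5 from row 2; 5 starts row 3. P = [[1, 2, 4], [3], [5]].

So P = [[1, 2, 4], [3], [5]].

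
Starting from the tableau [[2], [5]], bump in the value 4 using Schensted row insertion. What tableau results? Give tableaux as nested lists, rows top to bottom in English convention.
[[2, 4], [5]]

4 is larger than every entry of row 1, so it is appended to row 1. The new tableau is [[2, 4], [5]].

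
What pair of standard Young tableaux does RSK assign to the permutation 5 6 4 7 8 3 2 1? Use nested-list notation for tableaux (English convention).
P = [[1, 6, 7, 8], [2], [3], [4], [5]], Q = [[1, 2, 4, 5], [3], [6], [7], [8]]

Insert each entry of the permutation into P by Schensted row insertion, recording in Q the position of each new cell.

Insert 5: appended to row 1. P = [[5]], Q = [[1]].
Insert 6: appended to row 1. P = [[5, 6]], Q = [[1, 2]].
Insert 4: 4 bumps 5 from row 1; 5 starts row 2. P = [[4, 6], [5]], Q = [[1, 2], [3]].
Insert 7: appended to row 1. P = [[4, 6, 7], [5]], Q = [[1, 2, 4], [3]].
Insert 8: appended to row 1. P = [[4, 6, 7, 8], [5]], Q = [[1, 2, 4, 5], [3]].
Insert 3: 3 bumps 4 from row 1; 4 bumps 5 from row 2; 5 starts row 3. P = [[3, 6, 7, 8], [4], [5]], Q = [[1, 2, 4, 5], [3], [6]].
Insert 2: 2 bumps 3 from row 1; 3 bumps 4 from row 2; 4 bumps 5 from row 3; 5 starts row 4. P = [[2, 6, 7, 8], [3], [4], [5]], Q = [[1, 2, 4, 5], [3], [6], [7]].
Insert 1: 1 bumps 2 from row 1; 2 bumps 3 from row 2; 3 bumps 4 from row 3; 4 bumps 5 from row 4; 5 starts row 5. P = [[1, 6, 7, 8], [2], [3], [4], [5]], Q = [[1, 2, 4, 5], [3], [6], [7], [8]].

So P = [[1, 6, 7, 8], [2], [3], [4], [5]], Q = [[1, 2, 4, 5], [3], [6], [7], [8]].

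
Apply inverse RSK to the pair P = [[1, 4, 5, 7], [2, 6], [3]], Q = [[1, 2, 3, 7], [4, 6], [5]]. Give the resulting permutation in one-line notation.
Reverse the RSK construction: for i from n down to 1, find the cell of Q containing i, remove the entry at that cell from P, and reverse-bump it up through P; the value ejected from row 1 is w(i).

Step i=7: Q has 7 at row 1, column 4; remove that cell from P, ejecting 7. So w(7) = 7. P is now [[1, 4, 5], [2, 6], [3]].
Step i=6: Q has 6 at row 2, column 2; remove 6 from row 2 of P and reverse-bump: 6 enters row 1 and ejects 5. So w(6) = 5. P is now [[1, 4, 6], [2], [3]].
Step i=5: Q has 5 at row 3, column 1; remove 3 from row 3 of P and reverse-bump: 3 enters row 2 and ejects 2; 2 enters row 1 and ejects 1. So w(5) = 1. P is now [[2, 4, 6], [3]].
Step i=4: Q has 4 at row 2, column 1; remove 3 from row 2 of P and reverse-bump: 3 enters row 1 and ejects 2. So w(4) = 2. P is now [[3, 4, 6]].
Step i=3: Q has 3 at row 1, column 3; remove that cell from P, ejecting 6. So w(3) = 6. P is now [[3, 4]].
Step i=2: Q has 2 at row 1, column 2; remove that cell from P, ejecting 4. So w(2) = 4. P is now [[3]].
Step i=1: Q has 1 at row 1, column 1; remove that cell from P, ejecting 3. So w(1) = 3. P is now [].

So w = 3 4 6 2 1 5 7.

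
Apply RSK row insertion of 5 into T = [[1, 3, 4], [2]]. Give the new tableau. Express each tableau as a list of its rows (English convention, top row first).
[[1, 3, 4, 5], [2]]

5 is larger than every entry of row 1, so it is appended to row 1. The new tableau is [[1, 3, 4, 5], [2]].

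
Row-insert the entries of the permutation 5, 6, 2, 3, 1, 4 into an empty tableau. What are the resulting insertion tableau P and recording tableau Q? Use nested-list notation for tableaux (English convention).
P = [[1, 3, 4], [2, 6], [5]], Q = [[1, 2, 6], [3, 4], [5]]

Insert each entry of the permutation into P by Schensted row insertion, recording in Q the position of each new cell.

Insert 5: appended to row 1. P = [[5]], Q = [[1]].
Insert 6: appended to row 1. P = [[5, 6]], Q = [[1, 2]].
Insert 2: 2 bumps 5 from row 1; 5 starts row 2. P = [[2, 6], [5]], Q = [[1, 2], [3]].
Insert 3: 3 bumps 6 from row 1; 6 appends to row 2. P = [[2, 3], [5, 6]], Q = [[1, 2], [3, 4]].
Insert 1: 1 bumps 2 from row 1; 2 bumps 5 from row 2; 5 starts row 3. P = [[1, 3], [2, 6], [5]], Q = [[1, 2], [3, 4], [5]].
Insert 4: appended to row 1. P = [[1, 3, 4], [2, 6], [5]], Q = [[1, 2, 6], [3, 4], [5]].

So P = [[1, 3, 4], [2, 6], [5]], Q = [[1, 2, 6], [3, 4], [5]].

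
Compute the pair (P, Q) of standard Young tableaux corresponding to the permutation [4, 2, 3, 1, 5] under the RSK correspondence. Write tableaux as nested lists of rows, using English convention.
P = [[1, 3, 5], [2], [4]], Q = [[1, 3, 5], [2], [4]]

Insert each entry of the permutation into P by Schensted row insertion, recording in Q the position of each new cell.

Insert 4: appended to row 1. P = [[4]].
Insert 2: 2 bumps 4 from row 1; 4 starts row 2. P = [[2], [4]].
Insert 3: appended to row 1. P = [[2, 3], [4]].
Insert 1: 1 bumps 2 from row 1; 2 bumps 4 from row 2; 4 starts row 3. P = [[1, 3], [2], [4]].
Insert 5: appended to row 1. P = [[1, 3, 5], [2], [4]].

So P = [[1, 3, 5], [2], [4]], Q = [[1, 3, 5], [2], [4]].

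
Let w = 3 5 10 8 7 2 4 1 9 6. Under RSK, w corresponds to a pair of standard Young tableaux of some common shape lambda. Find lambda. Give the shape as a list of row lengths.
[4, 3, 1, 1, 1]

Row-insert each entry into an empty tableau.

After inserting 3: P = [[3]].
After inserting 5: P = [[3, 5]].
After inserting 10: P = [[3, 5, 10]].
After inserting 8: P = [[3, 5, 8], [10]].
After inserting 7: P = [[3, 5, 7], [8], [10]].
After inserting 2: P = [[2, 5, 7], [3], [8], [10]].
After inserting 4: P = [[2, 4, 7], [3, 5], [8], [10]].
After inserting 1: P = [[1, 4, 7], [2, 5], [3], [8], [10]].
After inserting 9: P = [[1, 4, 7, 9], [2, 5], [3], [8], [10]].
After inserting 6: P = [[1, 4, 6, 9], [2, 5, 7], [3], [8], [10]].

The final insertion tableau P = [[1, 4, 6, 9], [2, 5, 7], [3], [8], [10]] has shape [4, 3, 1, 1, 1].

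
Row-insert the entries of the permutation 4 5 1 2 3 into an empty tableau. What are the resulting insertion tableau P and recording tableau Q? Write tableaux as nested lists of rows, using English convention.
P = [[1, 2, 3], [4, 5]], Q = [[1, 2, 5], [3, 4]]

Insert each entry of the permutation into P by Schensted row insertion, recording in Q the position of each new cell.

After inserting 4: P = [[4]].
After inserting 5: P = [[4, 5]].
After inserting 1: P = [[1, 5], [4]].
After inserting 2: P = [[1, 2], [4, 5]].
After inserting 3: P = [[1, 2, 3], [4, 5]].

So P = [[1, 2, 3], [4, 5]], Q = [[1, 2, 5], [3, 4]].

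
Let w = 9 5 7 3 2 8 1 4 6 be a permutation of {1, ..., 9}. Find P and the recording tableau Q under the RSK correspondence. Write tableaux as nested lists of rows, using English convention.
Insert each entry of the permutation into P by Schensted row insertion, recording in Q the position of each new cell.

Insert 9: appended to row 1. P = [[9]].
Insert 5: 5 bumps 9 from row 1; 9 starts row 2. P = [[5], [9]].
Insert 7: appended to row 1. P = [[5, 7], [9]].
Insert 3: 3 bumps 5 from row 1; 5 bumps 9 from row 2; 9 starts row 3. P = [[3, 7], [5], [9]].
Insert 2: 2 bumps 3 from row 1; 3 bumps 5 from row 2; 5 bumps 9 from row 3; 9 starts row 4. P = [[2, 7], [3], [5], [9]].
Insert 8: appended to row 1. P = [[2, 7, 8], [3], [5], [9]].
Insert 1: 1 bumps 2 from row 1; 2 bumps 3 from row 2; 3 bumps 5 from row 3; 5 bumps 9 from row 4; 9 starts row 5. P = [[1, 7, 8], [2], [3], [5], [9]].
Insert 4: 4 bumps 7 from row 1; 7 appends to row 2. P = [[1, 4, 8], [2, 7], [3], [5], [9]].
Insert 6: 6 bumps 8 from row 1; 8 appends to row 2. P = [[1, 4, 6], [2, 7, 8], [3], [5], [9]].

So P = [[1, 4, 6], [2, 7, 8], [3], [5], [9]], Q = [[1, 3, 6], [2, 8, 9], [4], [5], [7]].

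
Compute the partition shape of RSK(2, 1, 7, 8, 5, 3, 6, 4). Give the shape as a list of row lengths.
Row-insert each entry into an empty tableau.

After inserting 2: P = [[2]].
After inserting 1: P = [[1], [2]].
After inserting 7: P = [[1, 7], [2]].
After inserting 8: P = [[1, 7, 8], [2]].
After inserting 5: P = [[1, 5, 8], [2, 7]].
After inserting 3: P = [[1, 3, 8], [2, 5], [7]].
After inserting 6: P = [[1, 3, 6], [2, 5, 8], [7]].
After inserting 4: P = [[1, 3, 4], [2, 5, 6], [7, 8]].

The final insertion tableau P = [[1, 3, 4], [2, 5, 6], [7, 8]] has shape [3, 3, 2].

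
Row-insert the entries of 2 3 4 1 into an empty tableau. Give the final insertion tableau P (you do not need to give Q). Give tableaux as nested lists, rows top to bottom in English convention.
Insert 2: appended to row 1. P = [[2]].
Insert 3: appended to row 1. P = [[2, 3]].
Insert 4: appended to row 1. P = [[2, 3, 4]].
Insert 1: 1 bumps 2 from row 1; 2 starts row 2. P = [[1, 3, 4], [2]].

So P = [[1, 3, 4], [2]].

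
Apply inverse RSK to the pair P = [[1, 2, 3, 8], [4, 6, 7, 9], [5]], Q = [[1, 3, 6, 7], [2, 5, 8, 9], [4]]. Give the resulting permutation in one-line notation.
5 4 6 1 2 7 9 3 8

Reverse the RSK construction: for i from n down to 1, find the cell of Q containing i, remove the entry at that cell from P, and reverse-bump it up through P; the value ejected from row 1 is w(i).

Step i=9: Q has 9 at row 2, column 4; remove 9 from row 2 of P and reverse-bump: 9 enters row 1 and ejects 8. So w(9) = 8. P is now [[1, 2, 3, 9], [4, 6, 7], [5]].
Step i=8: Q has 8 at row 2, column 3; remove 7 from row 2 of P and reverse-bump: 7 enters row 1 and ejects 3. So w(8) = 3. P is now [[1, 2, 7, 9], [4, 6], [5]].
Step i=7: Q has 7 at row 1, column 4; remove that cell from P, ejecting 9. So w(7) = 9. P is now [[1, 2, 7], [4, 6], [5]].
Step i=6: Q has 6 at row 1, column 3; remove that cell from P, ejecting 7. So w(6) = 7. P is now [[1, 2], [4, 6], [5]].
Step i=5: Q has 5 at row 2, column 2; remove 6 from row 2 of P and reverse-bump: 6 enters row 1 and ejects 2. So w(5) = 2. P is now [[1, 6], [4], [5]].
Step i=4: Q has 4 at row 3, column 1; remove 5 from row 3 of P and reverse-bump: 5 enters row 2 and ejects 4; 4 enters row 1 and ejects 1. So w(4) = 1. P is now [[4, 6], [5]].
Step i=3: Q has 3 at row 1, column 2; remove that cell from P, ejecting 6. So w(3) = 6. P is now [[4], [5]].
Step i=2: Q has 2 at row 2, column 1; remove 5 from row 2 of P and reverse-bump: 5 enters row 1 and ejects 4. So w(2) = 4. P is now [[5]].
Step i=1: Q has 1 at row 1, column 1; remove that cell from P, ejecting 5. So w(1) = 5. P is now [].

So w = 5 4 6 1 2 7 9 3 8.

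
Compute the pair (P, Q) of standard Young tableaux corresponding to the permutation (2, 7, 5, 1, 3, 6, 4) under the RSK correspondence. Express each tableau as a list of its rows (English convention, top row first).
P = [[1, 3, 4], [2, 5, 6], [7]], Q = [[1, 2, 6], [3, 5, 7], [4]]

Insert each entry of the permutation into P by Schensted row insertion, recording in Q the position of each new cell.

Insert 2: appended to row 1. P = [[2]], Q = [[1]].
Insert 7: appended to row 1. P = [[2, 7]], Q = [[1, 2]].
Insert 5: 5 bumps 7 from row 1; 7 starts row 2. P = [[2, 5], [7]], Q = [[1, 2], [3]].
Insert 1: 1 bumps 2 from row 1; 2 bumps 7 from row 2; 7 starts row 3. P = [[1, 5], [2], [7]], Q = [[1, 2], [3], [4]].
Insert 3: 3 bumps 5 from row 1; 5 appends to row 2. P = [[1, 3], [2, 5], [7]], Q = [[1, 2], [3, 5], [4]].
Insert 6: appended to row 1. P = [[1, 3, 6], [2, 5], [7]], Q = [[1, 2, 6], [3, 5], [4]].
Insert 4: 4 bumps 6 from row 1; 6 appends to row 2. P = [[1, 3, 4], [2, 5, 6], [7]], Q = [[1, 2, 6], [3, 5, 7], [4]].

So P = [[1, 3, 4], [2, 5, 6], [7]], Q = [[1, 2, 6], [3, 5, 7], [4]].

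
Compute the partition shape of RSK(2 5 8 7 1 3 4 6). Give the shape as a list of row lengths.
[4, 3, 1]

Row-insert each entry into an empty tableau.

After inserting 2: P = [[2]].
After inserting 5: P = [[2, 5]].
After inserting 8: P = [[2, 5, 8]].
After inserting 7: P = [[2, 5, 7], [8]].
After inserting 1: P = [[1, 5, 7], [2], [8]].
After inserting 3: P = [[1, 3, 7], [2, 5], [8]].
After inserting 4: P = [[1, 3, 4], [2, 5, 7], [8]].
After inserting 6: P = [[1, 3, 4, 6], [2, 5, 7], [8]].

The final insertion tableau P = [[1, 3, 4, 6], [2, 5, 7], [8]] has shape [4, 3, 1].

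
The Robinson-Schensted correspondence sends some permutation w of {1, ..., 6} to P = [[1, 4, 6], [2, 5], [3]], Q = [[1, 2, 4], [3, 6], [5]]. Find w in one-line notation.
Reverse RSK: for i = n, n-1, ..., 1, locate i in Q, remove the corresponding corner cell from P, and reverse-bump its entry up through P; the value ejected from row 1 is w(i).

So w = 3 5 2 6 1 4.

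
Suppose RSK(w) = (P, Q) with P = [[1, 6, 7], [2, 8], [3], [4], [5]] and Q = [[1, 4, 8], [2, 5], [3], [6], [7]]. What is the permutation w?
5 4 3 8 6 2 1 7

Reverse the RSK construction: for i from n down to 1, find the cell of Q containing i, remove the entry at that cell from P, and reverse-bump it up through P; the value ejected from row 1 is w(i).

Step i=8: Q has 8 at row 1, column 3; remove that cell from P, ejecting 7. So w(8) = 7. P is now [[1, 6], [2, 8], [3], [4], [5]].
Step i=7: Q has 7 at row 5, column 1; remove 5 from row 5 of P and reverse-bump: 5 enters row 4 and ejects 4; 4 enters row 3 and ejects 3; 3 enters row 2 and ejects 2; 2 enters row 1 and ejects 1. So w(7) = 1. P is now [[2, 6], [3, 8], [4], [5]].
Step i=6: Q has 6 at row 4, column 1; remove 5 from row 4 of P and reverse-bump: 5 enters row 3 and ejects 4; 4 enters row 2 and ejects 3; 3 enters row 1 and ejects 2. So w(6) = 2. P is now [[3, 6], [4, 8], [5]].
Step i=5: Q has 5 at row 2, column 2; remove 8 from row 2 of P and reverse-bump: 8 enters row 1 and ejects 6. So w(5) = 6. P is now [[3, 8], [4], [5]].
Step i=4: Q has 4 at row 1, column 2; remove that cell from P, ejecting 8. So w(4) = 8. P is now [[3], [4], [5]].
Step i=3: Q has 3 at row 3, column 1; remove 5 from row 3 of P and reverse-bump: 5 enters row 2 and ejects 4; 4 enters row 1 and ejects 3. So w(3) = 3. P is now [[4], [5]].
Step i=2: Q has 2 at row 2, column 1; remove 5 from row 2 of P and reverse-bump: 5 enters row 1 and ejects 4. So w(2) = 4. P is now [[5]].
Step i=1: Q has 1 at row 1, column 1; remove that cell from P, ejecting 5. So w(1) = 5. P is now [].

So w = 5 4 3 8 6 2 1 7.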